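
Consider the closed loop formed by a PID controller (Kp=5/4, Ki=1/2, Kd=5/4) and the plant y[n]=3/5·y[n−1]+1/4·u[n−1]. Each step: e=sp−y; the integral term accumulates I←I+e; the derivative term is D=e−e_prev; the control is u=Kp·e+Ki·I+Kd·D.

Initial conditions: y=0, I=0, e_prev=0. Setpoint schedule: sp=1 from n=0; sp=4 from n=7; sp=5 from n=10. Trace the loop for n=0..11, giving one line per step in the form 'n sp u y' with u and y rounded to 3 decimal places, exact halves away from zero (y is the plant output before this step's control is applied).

(exact arithmetic carried between steps; '≈' marks a value shown rounded to 6 d.p. or computed from one; I and e_prev carry over from the previous line; the table rounds u and y to 3 d.p., halves away from zero)
n=0: y=0, sp=1, e=sp−y=1; I=1, D=e−e_prev=1; u=5/4·1+1/2·1+5/4·1=3; next y=3/5·0+1/4·3=0.75
n=1: y=0.75, sp=1, e=sp−y=0.25; I=1.25, D=e−e_prev=-0.75; u=5/4·0.25+1/2·1.25+5/4·(-0.75)=0; next y=3/5·0.75+1/4·0=0.45
n=2: y=0.45, sp=1, e=sp−y=0.55; I=1.8, D=e−e_prev=0.3; u=5/4·0.55+1/2·1.8+5/4·0.3=1.9625; next y=3/5·0.45+1/4·1.9625=0.760625
n=3: y=0.760625, sp=1, e=sp−y=0.239375; I=2.039375, D=e−e_prev=-0.310625; u=5/4·0.239375+1/2·2.039375+5/4·(-0.310625)=0.930625; next y=3/5·0.760625+1/4·0.930625≈0.689031
n=4: y≈0.689031, sp=1, e=sp−y≈0.310969; I≈2.350344, D=e−e_prev≈0.071594; u=5/4·0.310969+1/2·2.350344+5/4·0.071594≈1.653375; next y=3/5·0.689031+1/4·1.653375≈0.826763
n=5: y≈0.826763, sp=1, e=sp−y≈0.173238; I≈2.523581, D=e−e_prev≈-0.137731; u=5/4·0.173238+1/2·2.523581+5/4·(-0.137731)≈1.306173; next y=3/5·0.826763+1/4·1.306173≈0.822601
n=6: y≈0.822601, sp=1, e=sp−y≈0.177399; I≈2.700980, D=e−e_prev≈0.004162; u=5/4·0.177399+1/2·2.700980+5/4·0.004162≈1.577441; next y=3/5·0.822601+1/4·1.577441≈0.887921
n=7: y≈0.887921, sp=4, e=sp−y≈3.112079; I≈5.813060, D=e−e_prev≈2.934680; u=5/4·3.112079+1/2·5.813060+5/4·2.934680≈10.464979; next y=3/5·0.887921+1/4·10.464979≈3.148997
n=8: y≈3.148997, sp=4, e=sp−y≈0.851003; I≈6.664062, D=e−e_prev≈-2.261076; u=5/4·0.851003+1/2·6.664062+5/4·(-2.261076)≈1.569439; next y=3/5·3.148997+1/4·1.569439≈2.281758
n=9: y≈2.281758, sp=4, e=sp−y≈1.718242; I≈8.382304, D=e−e_prev≈0.867239; u=5/4·1.718242+1/2·8.382304+5/4·0.867239≈7.423003; next y=3/5·2.281758+1/4·7.423003≈3.224806
n=10: y≈3.224806, sp=5, e=sp−y≈1.775194; I≈10.157499, D=e−e_prev≈0.056952; u=5/4·1.775194+1/2·10.157499+5/4·0.056952≈7.368933; next y=3/5·3.224806+1/4·7.368933≈3.777117
n=11: y≈3.777117, sp=5, e=sp−y≈1.222883; I≈11.380382, D=e−e_prev≈-0.552311; u=5/4·1.222883+1/2·11.380382+5/4·(-0.552311)≈6.528407; next y=3/5·3.777117+1/4·6.528407≈3.898372

0 1 3.000 0.000
1 1 0.000 0.750
2 1 1.963 0.450
3 1 0.931 0.761
4 1 1.653 0.689
5 1 1.306 0.827
6 1 1.577 0.823
7 4 10.465 0.888
8 4 1.569 3.149
9 4 7.423 2.282
10 5 7.369 3.225
11 5 6.528 3.777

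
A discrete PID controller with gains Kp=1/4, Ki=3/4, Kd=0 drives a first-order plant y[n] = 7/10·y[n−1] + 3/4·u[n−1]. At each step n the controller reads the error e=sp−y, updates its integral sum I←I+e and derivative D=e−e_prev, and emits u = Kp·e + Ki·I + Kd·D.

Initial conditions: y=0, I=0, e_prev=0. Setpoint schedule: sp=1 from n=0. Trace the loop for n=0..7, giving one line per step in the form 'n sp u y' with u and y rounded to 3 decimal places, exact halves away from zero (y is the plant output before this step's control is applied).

0 1 1.000 0.000
1 1 1.000 0.750
2 1 0.663 1.275
3 1 0.342 1.389
4 1 0.210 1.229
5 1 0.250 1.018
6 1 0.354 0.900
7 1 0.434 0.896

(exact arithmetic carried between steps; '≈' marks a value shown rounded to 6 d.p. or computed from one; I and e_prev carry over from the previous line; the table rounds u and y to 3 d.p., halves away from zero)
n=0: y=0, sp=1, e=sp−y=1; I=1, D=e−e_prev=1; u=1/4·1+3/4·1+0·1=1; next y=7/10·0+3/4·1=0.75
n=1: y=0.75, sp=1, e=sp−y=0.25; I=1.25, D=e−e_prev=-0.75; u=1/4·0.25+3/4·1.25+0·(-0.75)=1; next y=7/10·0.75+3/4·1=1.275
n=2: y=1.275, sp=1, e=sp−y=-0.275; I=0.975, D=e−e_prev=-0.525; u=1/4·(-0.275)+3/4·0.975+0·(-0.525)=0.6625; next y=7/10·1.275+3/4·0.6625=1.389375
n=3: y=1.389375, sp=1, e=sp−y=-0.389375; I=0.585625, D=e−e_prev=-0.114375; u=1/4·(-0.389375)+3/4·0.585625+0·(-0.114375)=0.341875; next y=7/10·1.389375+3/4·0.341875≈1.228969
n=4: y≈1.228969, sp=1, e=sp−y≈-0.228969; I≈0.356656, D=e−e_prev≈0.160406; u=1/4·(-0.228969)+3/4·0.356656+0·0.160406≈0.21025; next y=7/10·1.228969+3/4·0.21025≈1.017966
n=5: y≈1.017966, sp=1, e=sp−y≈-0.017966; I≈0.338691, D=e−e_prev≈0.211003; u=1/4·(-0.017966)+3/4·0.338691+0·0.211003≈0.249527; next y=7/10·1.017966+3/4·0.249527≈0.899721
n=6: y≈0.899721, sp=1, e=sp−y≈0.100279; I≈0.438970, D=e−e_prev≈0.118245; u=1/4·0.100279+3/4·0.438970+0·0.118245≈0.354297; next y=7/10·0.899721+3/4·0.354297≈0.895527
n=7: y≈0.895527, sp=1, e=sp−y≈0.104473; I≈0.543442, D=e−e_prev≈0.004193; u=1/4·0.104473+3/4·0.543442+0·0.004193≈0.433700; next y=7/10·0.895527+3/4·0.433700≈0.952144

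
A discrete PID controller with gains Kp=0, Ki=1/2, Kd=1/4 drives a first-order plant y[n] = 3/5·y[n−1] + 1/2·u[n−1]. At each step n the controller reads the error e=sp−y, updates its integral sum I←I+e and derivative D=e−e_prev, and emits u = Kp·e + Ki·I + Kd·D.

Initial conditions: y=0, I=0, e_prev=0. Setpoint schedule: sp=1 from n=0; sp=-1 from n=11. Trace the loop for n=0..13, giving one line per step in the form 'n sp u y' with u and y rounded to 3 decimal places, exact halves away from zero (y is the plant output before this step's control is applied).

0 1 0.750 0.000
1 1 0.719 0.375
2 1 0.968 0.584
3 1 1.040 0.835
4 1 1.046 1.021
5 1 0.996 1.136
6 1 0.924 1.179
7 1 0.853 1.170
8 1 0.797 1.128
9 1 0.762 1.075
10 1 0.748 1.026
11 -1 -0.750 0.990
12 -1 -0.676 0.219
13 -1 -1.159 -0.207

(exact arithmetic carried between steps; '≈' marks a value shown rounded to 6 d.p. or computed from one; I and e_prev carry over from the previous line; the table rounds u and y to 3 d.p., halves away from zero)
n=0: y=0, sp=1, e=sp−y=1; I=1, D=e−e_prev=1; u=0·1+1/2·1+1/4·1=0.75; next y=3/5·0+1/2·0.75=0.375
n=1: y=0.375, sp=1, e=sp−y=0.625; I=1.625, D=e−e_prev=-0.375; u=0·0.625+1/2·1.625+1/4·(-0.375)=0.71875; next y=3/5·0.375+1/2·0.71875=0.584375
n=2: y=0.584375, sp=1, e=sp−y=0.415625; I=2.040625, D=e−e_prev=-0.209375; u=0·0.415625+1/2·2.040625+1/4·(-0.209375)≈0.967969; next y=3/5·0.584375+1/2·0.967969≈0.834609
n=3: y≈0.834609, sp=1, e=sp−y≈0.165391; I≈2.206016, D=e−e_prev≈-0.250234; u=0·0.165391+1/2·2.206016+1/4·(-0.250234)≈1.040449; next y=3/5·0.834609+1/2·1.040449≈1.020990
n=4: y≈1.020990, sp=1, e=sp−y≈-0.020990; I≈2.185025, D=e−e_prev≈-0.186381; u=0·(-0.020990)+1/2·2.185025+1/4·(-0.186381)≈1.045917; next y=3/5·1.020990+1/2·1.045917≈1.135553
n=5: y≈1.135553, sp=1, e=sp−y≈-0.135553; I≈2.049473, D=e−e_prev≈-0.114563; u=0·(-0.135553)+1/2·2.049473+1/4·(-0.114563)≈0.996096; next y=3/5·1.135553+1/2·0.996096≈1.179380
n=6: y≈1.179380, sp=1, e=sp−y≈-0.179380; I≈1.870093, D=e−e_prev≈-0.043827; u=0·(-0.179380)+1/2·1.870093+1/4·(-0.043827)≈0.924090; next y=3/5·1.179380+1/2·0.924090≈1.169673
n=7: y≈1.169673, sp=1, e=sp−y≈-0.169673; I≈1.700420, D=e−e_prev≈0.009707; u=0·(-0.169673)+1/2·1.700420+1/4·0.009707≈0.852637; next y=3/5·1.169673+1/2·0.852637≈1.128122
n=8: y≈1.128122, sp=1, e=sp−y≈-0.128122; I≈1.572298, D=e−e_prev≈0.041551; u=0·(-0.128122)+1/2·1.572298+1/4·0.041551≈0.796537; next y=3/5·1.128122+1/2·0.796537≈1.075142
n=9: y≈1.075142, sp=1, e=sp−y≈-0.075142; I≈1.497157, D=e−e_prev≈0.052980; u=0·(-0.075142)+1/2·1.497157+1/4·0.052980≈0.761823; next y=3/5·1.075142+1/2·0.761823≈1.025997
n=10: y≈1.025997, sp=1, e=sp−y≈-0.025997; I≈1.471160, D=e−e_prev≈0.049145; u=0·(-0.025997)+1/2·1.471160+1/4·0.049145≈0.747866; next y=3/5·1.025997+1/2·0.747866≈0.989531
n=11: y≈0.989531, sp=-1, e=sp−y≈-1.989531; I≈-0.518371, D=e−e_prev≈-1.963534; u=0·(-1.989531)+1/2·(-0.518371)+1/4·(-1.963534)≈-0.750069; next y=3/5·0.989531+1/2·(-0.750069)≈0.218684
n=12: y≈0.218684, sp=-1, e=sp−y≈-1.218684; I≈-1.737055, D=e−e_prev≈0.770847; u=0·(-1.218684)+1/2·(-1.737055)+1/4·0.770847≈-0.675816; next y=3/5·0.218684+1/2·(-0.675816)≈-0.206697
n=13: y≈-0.206697, sp=-1, e=sp−y≈-0.793303; I≈-2.530358, D=e−e_prev≈0.425382; u=0·(-0.793303)+1/2·(-2.530358)+1/4·0.425382≈-1.158833; next y=3/5·(-0.206697)+1/2·(-1.158833)≈-0.703435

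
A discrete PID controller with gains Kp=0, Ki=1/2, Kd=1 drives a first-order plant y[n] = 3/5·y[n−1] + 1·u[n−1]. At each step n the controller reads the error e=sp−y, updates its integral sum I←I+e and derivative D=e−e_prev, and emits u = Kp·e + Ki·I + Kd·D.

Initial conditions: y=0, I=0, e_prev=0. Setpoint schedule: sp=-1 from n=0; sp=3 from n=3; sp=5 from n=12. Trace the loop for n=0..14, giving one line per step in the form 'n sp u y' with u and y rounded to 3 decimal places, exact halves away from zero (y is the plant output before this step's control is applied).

(exact arithmetic carried between steps; '≈' marks a value shown rounded to 6 d.p. or computed from one; I and e_prev carry over from the previous line; the table rounds u and y to 3 d.p., halves away from zero)
n=0: y=0, sp=-1, e=sp−y=-1; I=-1, D=e−e_prev=-1; u=0·(-1)+1/2·(-1)+1·(-1)=-1.5; next y=3/5·0+1·(-1.5)=-1.5
n=1: y=-1.5, sp=-1, e=sp−y=0.5; I=-0.5, D=e−e_prev=1.5; u=0·0.5+1/2·(-0.5)+1·1.5=1.25; next y=3/5·(-1.5)+1·1.25=0.35
n=2: y=0.35, sp=-1, e=sp−y=-1.35; I=-1.85, D=e−e_prev=-1.85; u=0·(-1.35)+1/2·(-1.85)+1·(-1.85)=-2.775; next y=3/5·0.35+1·(-2.775)=-2.565
n=3: y=-2.565, sp=3, e=sp−y=5.565; I=3.715, D=e−e_prev=6.915; u=0·5.565+1/2·3.715+1·6.915=8.7725; next y=3/5·(-2.565)+1·8.7725=7.2335
n=4: y=7.2335, sp=3, e=sp−y=-4.2335; I=-0.5185, D=e−e_prev=-9.7985; u=0·(-4.2335)+1/2·(-0.5185)+1·(-9.7985)=-10.05775; next y=3/5·7.2335+1·(-10.05775)=-5.71765
n=5: y=-5.71765, sp=3, e=sp−y=8.71765; I=8.19915, D=e−e_prev=12.95115; u=0·8.71765+1/2·8.19915+1·12.95115=17.050725; next y=3/5·(-5.71765)+1·17.050725=13.620135
n=6: y=13.620135, sp=3, e=sp−y=-10.620135; I=-2.420985, D=e−e_prev=-19.337785; u=0·(-10.620135)+1/2·(-2.420985)+1·(-19.337785)≈-20.548278; next y=3/5·13.620135+1·(-20.548278)≈-12.376197
n=7: y≈-12.376197, sp=3, e=sp−y≈15.376197; I≈12.955212, D=e−e_prev≈25.996332; u=0·15.376197+1/2·12.955212+1·25.996332≈32.473937; next y=3/5·(-12.376197)+1·32.473937≈25.048219
n=8: y≈25.048219, sp=3, e=sp−y≈-22.048219; I≈-9.093008, D=e−e_prev≈-37.424416; u=0·(-22.048219)+1/2·(-9.093008)+1·(-37.424416)≈-41.970920; next y=3/5·25.048219+1·(-41.970920)≈-26.941988
n=9: y≈-26.941988, sp=3, e=sp−y≈29.941988; I≈20.848980, D=e−e_prev≈51.990208; u=0·29.941988+1/2·20.848980+1·51.990208≈62.414698; next y=3/5·(-26.941988)+1·62.414698≈46.249505
n=10: y≈46.249505, sp=3, e=sp−y≈-43.249505; I≈-22.400524, D=e−e_prev≈-73.191493; u=0·(-43.249505)+1/2·(-22.400524)+1·(-73.191493)≈-84.391755; next y=3/5·46.249505+1·(-84.391755)≈-56.642052
n=11: y≈-56.642052, sp=3, e=sp−y≈59.642052; I≈37.241528, D=e−e_prev≈102.891557; u=0·59.642052+1/2·37.241528+1·102.891557≈121.512321; next y=3/5·(-56.642052)+1·121.512321≈87.527090
n=12: y≈87.527090, sp=5, e=sp−y≈-82.527090; I≈-45.285562, D=e−e_prev≈-142.169142; u=0·(-82.527090)+1/2·(-45.285562)+1·(-142.169142)≈-164.811923; next y=3/5·87.527090+1·(-164.811923)≈-112.295669
n=13: y≈-112.295669, sp=5, e=sp−y≈117.295669; I≈72.010107, D=e−e_prev≈199.822759; u=0·117.295669+1/2·72.010107+1·199.822759≈235.827812; next y=3/5·(-112.295669)+1·235.827812≈168.450411
n=14: y≈168.450411, sp=5, e=sp−y≈-163.450411; I≈-91.440304, D=e−e_prev≈-280.746080; u=0·(-163.450411)+1/2·(-91.440304)+1·(-280.746080)≈-326.466232; next y=3/5·168.450411+1·(-326.466232)≈-225.395985

0 -1 -1.500 0.000
1 -1 1.250 -1.500
2 -1 -2.775 0.350
3 3 8.773 -2.565
4 3 -10.058 7.234
5 3 17.051 -5.718
6 3 -20.548 13.620
7 3 32.474 -12.376
8 3 -41.971 25.048
9 3 62.415 -26.942
10 3 -84.392 46.250
11 3 121.512 -56.642
12 5 -164.812 87.527
13 5 235.828 -112.296
14 5 -326.466 168.450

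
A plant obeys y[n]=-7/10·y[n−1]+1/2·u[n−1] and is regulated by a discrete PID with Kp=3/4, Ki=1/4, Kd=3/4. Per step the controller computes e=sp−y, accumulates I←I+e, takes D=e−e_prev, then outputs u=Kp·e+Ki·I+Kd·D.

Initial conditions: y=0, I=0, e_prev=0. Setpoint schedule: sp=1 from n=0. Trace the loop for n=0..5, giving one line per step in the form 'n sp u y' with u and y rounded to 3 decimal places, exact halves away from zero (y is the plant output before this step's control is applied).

(exact arithmetic carried between steps; '≈' marks a value shown rounded to 6 d.p. or computed from one; I and e_prev carry over from the previous line; the table rounds u and y to 3 d.p., halves away from zero)
n=0: y=0, sp=1, e=sp−y=1; I=1, D=e−e_prev=1; u=3/4·1+1/4·1+3/4·1=1.75; next y=-7/10·0+1/2·1.75=0.875
n=1: y=0.875, sp=1, e=sp−y=0.125; I=1.125, D=e−e_prev=-0.875; u=3/4·0.125+1/4·1.125+3/4·(-0.875)=-0.28125; next y=-7/10·0.875+1/2·(-0.28125)=-0.753125
n=2: y=-0.753125, sp=1, e=sp−y=1.753125; I=2.878125, D=e−e_prev=1.628125; u=3/4·1.753125+1/4·2.878125+3/4·1.628125≈3.255469; next y=-7/10·(-0.753125)+1/2·3.255469≈2.154922
n=3: y≈2.154922, sp=1, e=sp−y≈-1.154922; I≈1.723203, D=e−e_prev≈-2.908047; u=3/4·(-1.154922)+1/4·1.723203+3/4·(-2.908047)≈-2.616426; next y=-7/10·2.154922+1/2·(-2.616426)≈-2.816658
n=4: y≈-2.816658, sp=1, e=sp−y≈3.816658; I≈5.539861, D=e−e_prev≈4.971580; u=3/4·3.816658+1/4·5.539861+3/4·4.971580≈7.976144; next y=-7/10·(-2.816658)+1/2·7.976144≈5.959733
n=5: y≈5.959733, sp=1, e=sp−y≈-4.959733; I≈0.580129, D=e−e_prev≈-8.776391; u=3/4·(-4.959733)+1/4·0.580129+3/4·(-8.776391)≈-10.157061; next y=-7/10·5.959733+1/2·(-10.157061)≈-9.250343

0 1 1.750 0.000
1 1 -0.281 0.875
2 1 3.255 -0.753
3 1 -2.616 2.155
4 1 7.976 -2.817
5 1 -10.157 5.960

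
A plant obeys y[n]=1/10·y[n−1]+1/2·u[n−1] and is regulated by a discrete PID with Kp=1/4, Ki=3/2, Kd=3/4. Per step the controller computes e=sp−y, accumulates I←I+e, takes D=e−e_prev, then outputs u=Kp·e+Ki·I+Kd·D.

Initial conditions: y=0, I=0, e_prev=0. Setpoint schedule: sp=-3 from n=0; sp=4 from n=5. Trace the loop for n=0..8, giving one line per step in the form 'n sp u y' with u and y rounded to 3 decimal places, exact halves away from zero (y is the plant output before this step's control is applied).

0 -3 -7.500 0.000
1 -3 -0.375 -3.750
2 -3 -10.031 -0.563
3 -3 -0.023 -5.072
4 -3 -11.680 -0.519
5 4 18.946 -5.892
6 4 -12.435 8.884
7 4 26.853 -5.329
8 4 -15.370 12.894

(exact arithmetic carried between steps; '≈' marks a value shown rounded to 6 d.p. or computed from one; I and e_prev carry over from the previous line; the table rounds u and y to 3 d.p., halves away from zero)
n=0: y=0, sp=-3, e=sp−y=-3; I=-3, D=e−e_prev=-3; u=1/4·(-3)+3/2·(-3)+3/4·(-3)=-7.5; next y=1/10·0+1/2·(-7.5)=-3.75
n=1: y=-3.75, sp=-3, e=sp−y=0.75; I=-2.25, D=e−e_prev=3.75; u=1/4·0.75+3/2·(-2.25)+3/4·3.75=-0.375; next y=1/10·(-3.75)+1/2·(-0.375)=-0.5625
n=2: y=-0.5625, sp=-3, e=sp−y=-2.4375; I=-4.6875, D=e−e_prev=-3.1875; u=1/4·(-2.4375)+3/2·(-4.6875)+3/4·(-3.1875)=-10.03125; next y=1/10·(-0.5625)+1/2·(-10.03125)=-5.071875
n=3: y=-5.071875, sp=-3, e=sp−y=2.071875; I=-2.615625, D=e−e_prev=4.509375; u=1/4·2.071875+3/2·(-2.615625)+3/4·4.509375≈-0.023438; next y=1/10·(-5.071875)+1/2·(-0.023438)≈-0.518906
n=4: y≈-0.518906, sp=-3, e=sp−y≈-2.481094; I≈-5.096719, D=e−e_prev≈-4.552969; u=1/4·(-2.481094)+3/2·(-5.096719)+3/4·(-4.552969)≈-11.680078; next y=1/10·(-0.518906)+1/2·(-11.680078)≈-5.891930
n=5: y≈-5.891930, sp=4, e=sp−y≈9.891930; I≈4.795211, D=e−e_prev≈12.373023; u=1/4·9.891930+3/2·4.795211+3/4·12.373023≈18.945566; next y=1/10·(-5.891930)+1/2·18.945566≈8.883590
n=6: y≈8.883590, sp=4, e=sp−y≈-4.883590; I≈-0.088379, D=e−e_prev≈-14.775520; u=1/4·(-4.883590)+3/2·(-0.088379)+3/4·(-14.775520)≈-12.435106; next y=1/10·8.883590+1/2·(-12.435106)≈-5.329194
n=7: y≈-5.329194, sp=4, e=sp−y≈9.329194; I≈9.240815, D=e−e_prev≈14.212784; u=1/4·9.329194+3/2·9.240815+3/4·14.212784≈26.853109; next y=1/10·(-5.329194)+1/2·26.853109≈12.893635
n=8: y≈12.893635, sp=4, e=sp−y≈-8.893635; I≈0.347180, D=e−e_prev≈-18.222829; u=1/4·(-8.893635)+3/2·0.347180+3/4·(-18.222829)≈-15.369761; next y=1/10·12.893635+1/2·(-15.369761)≈-6.395517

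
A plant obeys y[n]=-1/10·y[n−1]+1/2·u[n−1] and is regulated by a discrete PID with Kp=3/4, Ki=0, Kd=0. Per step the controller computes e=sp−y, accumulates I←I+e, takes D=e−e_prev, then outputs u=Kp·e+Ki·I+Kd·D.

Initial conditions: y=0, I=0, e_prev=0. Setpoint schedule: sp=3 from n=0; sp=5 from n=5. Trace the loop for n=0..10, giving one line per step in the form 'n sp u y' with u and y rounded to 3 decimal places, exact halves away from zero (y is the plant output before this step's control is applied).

(exact arithmetic carried between steps; '≈' marks a value shown rounded to 6 d.p. or computed from one; I and e_prev carry over from the previous line; the table rounds u and y to 3 d.p., halves away from zero)
n=0: y=0, sp=3, e=sp−y=3; I=3, D=e−e_prev=3; u=3/4·3+0·3+0·3=2.25; next y=-1/10·0+1/2·2.25=1.125
n=1: y=1.125, sp=3, e=sp−y=1.875; I=4.875, D=e−e_prev=-1.125; u=3/4·1.875+0·4.875+0·(-1.125)=1.40625; next y=-1/10·1.125+1/2·1.40625=0.590625
n=2: y=0.590625, sp=3, e=sp−y=2.409375; I=7.284375, D=e−e_prev=0.534375; u=3/4·2.409375+0·7.284375+0·0.534375≈1.807031; next y=-1/10·0.590625+1/2·1.807031≈0.844453
n=3: y≈0.844453, sp=3, e=sp−y≈2.155547; I≈9.439922, D=e−e_prev≈-0.253828; u=3/4·2.155547+0·9.439922+0·(-0.253828)≈1.616660; next y=-1/10·0.844453+1/2·1.616660≈0.723885
n=4: y≈0.723885, sp=3, e=sp−y≈2.276115; I≈11.716037, D=e−e_prev≈0.120568; u=3/4·2.276115+0·11.716037+0·0.120568≈1.707086; next y=-1/10·0.723885+1/2·1.707086≈0.781155
n=5: y≈0.781155, sp=5, e=sp−y≈4.218845; I≈15.934882, D=e−e_prev≈1.942730; u=3/4·4.218845+0·15.934882+0·1.942730≈3.164134; next y=-1/10·0.781155+1/2·3.164134≈1.503952
n=6: y≈1.503952, sp=5, e=sp−y≈3.496048; I≈19.430931, D=e−e_prev≈-0.722797; u=3/4·3.496048+0·19.430931+0·(-0.722797)≈2.622036; next y=-1/10·1.503952+1/2·2.622036≈1.160623
n=7: y≈1.160623, sp=5, e=sp−y≈3.839377; I≈23.270308, D=e−e_prev≈0.343328; u=3/4·3.839377+0·23.270308+0·0.343328≈2.879533; next y=-1/10·1.160623+1/2·2.879533≈1.323704
n=8: y≈1.323704, sp=5, e=sp−y≈3.676296; I≈26.946604, D=e−e_prev≈-0.163081; u=3/4·3.676296+0·26.946604+0·(-0.163081)≈2.757222; next y=-1/10·1.323704+1/2·2.757222≈1.246241
n=9: y≈1.246241, sp=5, e=sp−y≈3.753759; I≈30.700363, D=e−e_prev≈0.077463; u=3/4·3.753759+0·30.700363+0·0.077463≈2.815320; next y=-1/10·1.246241+1/2·2.815320≈1.283036
n=10: y≈1.283036, sp=5, e=sp−y≈3.716964; I≈34.417327, D=e−e_prev≈-0.036795; u=3/4·3.716964+0·34.417327+0·(-0.036795)≈2.787723; next y=-1/10·1.283036+1/2·2.787723≈1.265558

0 3 2.250 0.000
1 3 1.406 1.125
2 3 1.807 0.591
3 3 1.617 0.844
4 3 1.707 0.724
5 5 3.164 0.781
6 5 2.622 1.504
7 5 2.880 1.161
8 5 2.757 1.324
9 5 2.815 1.246
10 5 2.788 1.283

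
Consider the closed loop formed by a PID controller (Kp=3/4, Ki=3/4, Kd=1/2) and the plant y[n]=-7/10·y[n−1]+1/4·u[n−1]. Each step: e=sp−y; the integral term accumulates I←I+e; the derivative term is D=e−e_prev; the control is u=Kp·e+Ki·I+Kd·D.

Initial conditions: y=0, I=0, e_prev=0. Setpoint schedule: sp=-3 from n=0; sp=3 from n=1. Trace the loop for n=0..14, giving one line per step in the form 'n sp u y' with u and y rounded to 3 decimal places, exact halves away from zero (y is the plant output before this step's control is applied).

(exact arithmetic carried between steps; '≈' marks a value shown rounded to 6 d.p. or computed from one; I and e_prev carry over from the previous line; the table rounds u and y to 3 d.p., halves away from zero)
n=0: y=0, sp=-3, e=sp−y=-3; I=-3, D=e−e_prev=-3; u=3/4·(-3)+3/4·(-3)+1/2·(-3)=-6; next y=-7/10·0+1/4·(-6)=-1.5
n=1: y=-1.5, sp=3, e=sp−y=4.5; I=1.5, D=e−e_prev=7.5; u=3/4·4.5+3/4·1.5+1/2·7.5=8.25; next y=-7/10·(-1.5)+1/4·8.25=3.1125
n=2: y=3.1125, sp=3, e=sp−y=-0.1125; I=1.3875, D=e−e_prev=-4.6125; u=3/4·(-0.1125)+3/4·1.3875+1/2·(-4.6125)=-1.35; next y=-7/10·3.1125+1/4·(-1.35)=-2.51625
n=3: y=-2.51625, sp=3, e=sp−y=5.51625; I=6.90375, D=e−e_prev=5.62875; u=3/4·5.51625+3/4·6.90375+1/2·5.62875=12.129375; next y=-7/10·(-2.51625)+1/4·12.129375≈4.793719
n=4: y≈4.793719, sp=3, e=sp−y≈-1.793719; I≈5.110031, D=e−e_prev≈-7.309969; u=3/4·(-1.793719)+3/4·5.110031+1/2·(-7.309969)≈-1.16775; next y=-7/10·4.793719+1/4·(-1.16775)≈-3.647541
n=5: y≈-3.647541, sp=3, e=sp−y≈6.647541; I≈11.757572, D=e−e_prev≈8.441259; u=3/4·6.647541+3/4·11.757572+1/2·8.441259≈18.024464; next y=-7/10·(-3.647541)+1/4·18.024464≈7.059394
n=6: y≈7.059394, sp=3, e=sp−y≈-4.059394; I≈7.698177, D=e−e_prev≈-10.706935; u=3/4·(-4.059394)+3/4·7.698177+1/2·(-10.706935)≈-2.624380; next y=-7/10·7.059394+1/4·(-2.624380)≈-5.597671
n=7: y≈-5.597671, sp=3, e=sp−y≈8.597671; I≈16.295849, D=e−e_prev≈12.657066; u=3/4·8.597671+3/4·16.295849+1/2·12.657066≈24.998673; next y=-7/10·(-5.597671)+1/4·24.998673≈10.168038
n=8: y≈10.168038, sp=3, e=sp−y≈-7.168038; I≈9.127811, D=e−e_prev≈-15.765709; u=3/4·(-7.168038)+3/4·9.127811+1/2·(-15.765709)≈-6.413025; next y=-7/10·10.168038+1/4·(-6.413025)≈-8.720883
n=9: y≈-8.720883, sp=3, e=sp−y≈11.720883; I≈20.848694, D=e−e_prev≈18.888921; u=3/4·11.720883+3/4·20.848694+1/2·18.888921≈33.871643; next y=-7/10·(-8.720883)+1/4·33.871643≈14.572529
n=10: y≈14.572529, sp=3, e=sp−y≈-11.572529; I≈9.276165, D=e−e_prev≈-23.293412; u=3/4·(-11.572529)+3/4·9.276165+1/2·(-23.293412)≈-13.368979; next y=-7/10·14.572529+1/4·(-13.368979)≈-13.543015
n=11: y≈-13.543015, sp=3, e=sp−y≈16.543015; I≈25.819180, D=e−e_prev≈28.115543; u=3/4·16.543015+3/4·25.819180+1/2·28.115543≈45.829418; next y=-7/10·(-13.543015)+1/4·45.829418≈20.937465
n=12: y≈20.937465, sp=3, e=sp−y≈-17.937465; I≈7.881715, D=e−e_prev≈-34.480480; u=3/4·(-17.937465)+3/4·7.881715+1/2·(-34.480480)≈-24.782052; next y=-7/10·20.937465+1/4·(-24.782052)≈-20.851738
n=13: y≈-20.851738, sp=3, e=sp−y≈23.851738; I≈31.733453, D=e−e_prev≈41.789203; u=3/4·23.851738+3/4·31.733453+1/2·41.789203≈62.583495; next y=-7/10·(-20.851738)+1/4·62.583495≈30.242091
n=14: y≈30.242091, sp=3, e=sp−y≈-27.242091; I≈4.491363, D=e−e_prev≈-51.093829; u=3/4·(-27.242091)+3/4·4.491363+1/2·(-51.093829)≈-42.609961; next y=-7/10·30.242091+1/4·(-42.609961)≈-31.821954

0 -3 -6.000 0.000
1 3 8.250 -1.500
2 3 -1.350 3.113
3 3 12.129 -2.516
4 3 -1.168 4.794
5 3 18.024 -3.648
6 3 -2.624 7.059
7 3 24.999 -5.598
8 3 -6.413 10.168
9 3 33.872 -8.721
10 3 -13.369 14.573
11 3 45.829 -13.543
12 3 -24.782 20.937
13 3 62.583 -20.852
14 3 -42.610 30.242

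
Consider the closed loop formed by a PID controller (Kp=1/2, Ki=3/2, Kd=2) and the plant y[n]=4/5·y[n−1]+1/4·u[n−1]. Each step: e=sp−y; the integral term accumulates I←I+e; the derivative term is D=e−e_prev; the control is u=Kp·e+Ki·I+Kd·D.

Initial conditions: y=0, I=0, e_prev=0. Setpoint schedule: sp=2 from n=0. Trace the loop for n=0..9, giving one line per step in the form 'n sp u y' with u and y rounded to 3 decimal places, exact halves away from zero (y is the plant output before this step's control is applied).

(exact arithmetic carried between steps; '≈' marks a value shown rounded to 6 d.p. or computed from one; I and e_prev carry over from the previous line; the table rounds u and y to 3 d.p., halves away from zero)
n=0: y=0, sp=2, e=sp−y=2; I=2, D=e−e_prev=2; u=1/2·2+3/2·2+2·2=8; next y=4/5·0+1/4·8=2
n=1: y=2, sp=2, e=sp−y=0; I=2, D=e−e_prev=-2; u=1/2·0+3/2·2+2·(-2)=-1; next y=4/5·2+1/4·(-1)=1.35
n=2: y=1.35, sp=2, e=sp−y=0.65; I=2.65, D=e−e_prev=0.65; u=1/2·0.65+3/2·2.65+2·0.65=5.6; next y=4/5·1.35+1/4·5.6=2.48
n=3: y=2.48, sp=2, e=sp−y=-0.48; I=2.17, D=e−e_prev=-1.13; u=1/2·(-0.48)+3/2·2.17+2·(-1.13)=0.755; next y=4/5·2.48+1/4·0.755=2.17275
n=4: y=2.17275, sp=2, e=sp−y=-0.17275; I=1.99725, D=e−e_prev=0.30725; u=1/2·(-0.17275)+3/2·1.99725+2·0.30725=3.524; next y=4/5·2.17275+1/4·3.524=2.6192
n=5: y=2.6192, sp=2, e=sp−y=-0.6192; I=1.37805, D=e−e_prev=-0.44645; u=1/2·(-0.6192)+3/2·1.37805+2·(-0.44645)=0.864575; next y=4/5·2.6192+1/4·0.864575≈2.311504
n=6: y≈2.311504, sp=2, e=sp−y≈-0.311504; I≈1.066546, D=e−e_prev≈0.307696; u=1/2·(-0.311504)+3/2·1.066546+2·0.307696≈2.05946; next y=4/5·2.311504+1/4·2.05946≈2.364068
n=7: y=2.364068, sp=2, e=sp−y=-0.364068; I≈0.702478, D=e−e_prev≈-0.052564; u=1/2·(-0.364068)+3/2·0.702478+2·(-0.052564)≈0.766555; next y=4/5·2.364068+1/4·0.766555≈2.082893
n=8: y≈2.082893, sp=2, e=sp−y≈-0.082893; I≈0.619585, D=e−e_prev≈0.281175; u=1/2·(-0.082893)+3/2·0.619585+2·0.281175≈1.450281; next y=4/5·2.082893+1/4·1.450281≈2.028885
n=9: y≈2.028885, sp=2, e=sp−y≈-0.028885; I≈0.590700, D=e−e_prev≈0.054008; u=1/2·(-0.028885)+3/2·0.590700+2·0.054008≈0.979625; next y=4/5·2.028885+1/4·0.979625≈1.868014

0 2 8.000 0.000
1 2 -1.000 2.000
2 2 5.600 1.350
3 2 0.755 2.480
4 2 3.524 2.173
5 2 0.865 2.619
6 2 2.059 2.312
7 2 0.767 2.364
8 2 1.450 2.083
9 2 0.980 2.029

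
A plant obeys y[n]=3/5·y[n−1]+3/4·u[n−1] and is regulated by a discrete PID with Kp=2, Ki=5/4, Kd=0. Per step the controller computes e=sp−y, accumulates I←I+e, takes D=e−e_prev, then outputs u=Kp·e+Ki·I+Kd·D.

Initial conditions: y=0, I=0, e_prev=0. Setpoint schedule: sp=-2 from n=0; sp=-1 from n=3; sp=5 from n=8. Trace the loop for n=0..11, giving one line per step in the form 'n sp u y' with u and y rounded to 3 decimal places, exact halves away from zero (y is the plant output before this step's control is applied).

0 -2 -6.500 0.000
1 -2 6.844 -4.875
2 -2 -12.582 2.208
3 -1 18.946 -8.112
4 -1 -28.891 9.343
5 -1 40.748 -16.063
6 -1 -60.629 20.924
7 -1 86.950 -32.917
8 5 -108.386 45.462
9 5 164.328 -54.013
10 5 -232.673 90.839
11 5 345.259 -120.001

(exact arithmetic carried between steps; '≈' marks a value shown rounded to 6 d.p. or computed from one; I and e_prev carry over from the previous line; the table rounds u and y to 3 d.p., halves away from zero)
n=0: y=0, sp=-2, e=sp−y=-2; I=-2, D=e−e_prev=-2; u=2·(-2)+5/4·(-2)+0·(-2)=-6.5; next y=3/5·0+3/4·(-6.5)=-4.875
n=1: y=-4.875, sp=-2, e=sp−y=2.875; I=0.875, D=e−e_prev=4.875; u=2·2.875+5/4·0.875+0·4.875=6.84375; next y=3/5·(-4.875)+3/4·6.84375≈2.207813
n=2: y≈2.207813, sp=-2, e=sp−y≈-4.207813; I≈-3.332813, D=e−e_prev≈-7.082813; u=2·(-4.207813)+5/4·(-3.332813)+0·(-7.082813)≈-12.581641; next y=3/5·2.207813+3/4·(-12.581641)≈-8.111543
n=3: y≈-8.111543, sp=-1, e=sp−y≈7.111543; I≈3.778730, D=e−e_prev≈11.319355; u=2·7.111543+5/4·3.778730+0·11.319355≈18.946499; next y=3/5·(-8.111543)+3/4·18.946499≈9.342948
n=4: y≈9.342948, sp=-1, e=sp−y≈-10.342948; I≈-6.564218, D=e−e_prev≈-17.454491; u=2·(-10.342948)+5/4·(-6.564218)+0·(-17.454491)≈-28.891169; next y=3/5·9.342948+3/4·(-28.891169)≈-16.062608
n=5: y≈-16.062608, sp=-1, e=sp−y≈15.062608; I≈8.498390, D=e−e_prev≈25.405557; u=2·15.062608+5/4·8.498390+0·25.405557≈40.748204; next y=3/5·(-16.062608)+3/4·40.748204≈20.923588
n=6: y≈20.923588, sp=-1, e=sp−y≈-21.923588; I≈-13.425198, D=e−e_prev≈-36.986196; u=2·(-21.923588)+5/4·(-13.425198)+0·(-36.986196)≈-60.628673; next y=3/5·20.923588+3/4·(-60.628673)≈-32.917352
n=7: y≈-32.917352, sp=-1, e=sp−y≈31.917352; I≈18.492154, D=e−e_prev≈53.840940; u=2·31.917352+5/4·18.492154+0·53.840940≈86.949897; next y=3/5·(-32.917352)+3/4·86.949897≈45.462011
n=8: y≈45.462011, sp=5, e=sp−y≈-40.462011; I≈-21.969857, D=e−e_prev≈-72.379363; u=2·(-40.462011)+5/4·(-21.969857)+0·(-72.379363)≈-108.386344; next y=3/5·45.462011+3/4·(-108.386344)≈-54.012551
n=9: y≈-54.012551, sp=5, e=sp−y≈59.012551; I≈37.042694, D=e−e_prev≈99.474563; u=2·59.012551+5/4·37.042694+0·99.474563≈164.328471; next y=3/5·(-54.012551)+3/4·164.328471≈90.838822
n=10: y≈90.838822, sp=5, e=sp−y≈-85.838822; I≈-48.796128, D=e−e_prev≈-144.851374; u=2·(-85.838822)+5/4·(-48.796128)+0·(-144.851374)≈-232.672804; next y=3/5·90.838822+3/4·(-232.672804)≈-120.001310
n=11: y≈-120.001310, sp=5, e=sp−y≈125.001310; I≈76.205182, D=e−e_prev≈210.840132; u=2·125.001310+5/4·76.205182+0·210.840132≈345.259097; next y=3/5·(-120.001310)+3/4·345.259097≈186.943537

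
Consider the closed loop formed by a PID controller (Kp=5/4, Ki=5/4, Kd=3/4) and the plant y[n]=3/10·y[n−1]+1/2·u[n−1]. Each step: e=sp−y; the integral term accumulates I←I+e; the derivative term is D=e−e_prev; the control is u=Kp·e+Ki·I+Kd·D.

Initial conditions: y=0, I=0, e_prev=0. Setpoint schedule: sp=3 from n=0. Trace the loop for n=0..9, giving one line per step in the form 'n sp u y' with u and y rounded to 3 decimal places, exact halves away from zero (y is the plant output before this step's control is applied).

(exact arithmetic carried between steps; '≈' marks a value shown rounded to 6 d.p. or computed from one; I and e_prev carry over from the previous line; the table rounds u and y to 3 d.p., halves away from zero)
n=0: y=0, sp=3, e=sp−y=3; I=3, D=e−e_prev=3; u=5/4·3+5/4·3+3/4·3=9.75; next y=3/10·0+1/2·9.75=4.875
n=1: y=4.875, sp=3, e=sp−y=-1.875; I=1.125, D=e−e_prev=-4.875; u=5/4·(-1.875)+5/4·1.125+3/4·(-4.875)=-4.59375; next y=3/10·4.875+1/2·(-4.59375)=-0.834375
n=2: y=-0.834375, sp=3, e=sp−y=3.834375; I=4.959375, D=e−e_prev=5.709375; u=5/4·3.834375+5/4·4.959375+3/4·5.709375≈15.274219; next y=3/10·(-0.834375)+1/2·15.274219≈7.386797
n=3: y≈7.386797, sp=3, e=sp−y≈-4.386797; I≈0.572578, D=e−e_prev≈-8.221172; u=5/4·(-4.386797)+5/4·0.572578+3/4·(-8.221172)≈-10.933652; next y=3/10·7.386797+1/2·(-10.933652)≈-3.250787
n=4: y≈-3.250787, sp=3, e=sp−y≈6.250787; I≈6.823365, D=e−e_prev≈10.637584; u=5/4·6.250787+5/4·6.823365+3/4·10.637584≈24.320878; next y=3/10·(-3.250787)+1/2·24.320878≈11.185203
n=5: y≈11.185203, sp=3, e=sp−y≈-8.185203; I≈-1.361838, D=e−e_prev≈-14.435990; u=5/4·(-8.185203)+5/4·(-1.361838)+3/4·(-14.435990)≈-22.760794; next y=3/10·11.185203+1/2·(-22.760794)≈-8.024836
n=6: y≈-8.024836, sp=3, e=sp−y≈11.024836; I≈9.662998, D=e−e_prev≈19.210039; u=5/4·11.024836+5/4·9.662998+3/4·19.210039≈40.267322; next y=3/10·(-8.024836)+1/2·40.267322≈17.726210
n=7: y≈17.726210, sp=3, e=sp−y≈-14.726210; I≈-5.063212, D=e−e_prev≈-25.751046; u=5/4·(-14.726210)+5/4·(-5.063212)+3/4·(-25.751046)≈-44.050062; next y=3/10·17.726210+1/2·(-44.050062)≈-16.707168
n=8: y≈-16.707168, sp=3, e=sp−y≈19.707168; I≈14.643956, D=e−e_prev≈34.433378; u=5/4·19.707168+5/4·14.643956+3/4·34.433378≈68.763939; next y=3/10·(-16.707168)+1/2·68.763939≈29.369819
n=9: y≈29.369819, sp=3, e=sp−y≈-26.369819; I≈-11.725863, D=e−e_prev≈-46.076987; u=5/4·(-26.369819)+5/4·(-11.725863)+3/4·(-46.076987)≈-82.177343; next y=3/10·29.369819+1/2·(-82.177343)≈-32.277726

0 3 9.750 0.000
1 3 -4.594 4.875
2 3 15.274 -0.834
3 3 -10.934 7.387
4 3 24.321 -3.251
5 3 -22.761 11.185
6 3 40.267 -8.025
7 3 -44.050 17.726
8 3 68.764 -16.707
9 3 -82.177 29.370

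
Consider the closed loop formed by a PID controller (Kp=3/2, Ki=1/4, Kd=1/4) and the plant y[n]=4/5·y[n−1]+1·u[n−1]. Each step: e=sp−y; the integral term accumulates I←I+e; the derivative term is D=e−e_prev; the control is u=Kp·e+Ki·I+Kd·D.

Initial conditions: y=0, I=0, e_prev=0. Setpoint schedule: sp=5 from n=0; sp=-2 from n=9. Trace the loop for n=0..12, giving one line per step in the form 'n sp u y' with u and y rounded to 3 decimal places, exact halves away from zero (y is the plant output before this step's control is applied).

(exact arithmetic carried between steps; '≈' marks a value shown rounded to 6 d.p. or computed from one; I and e_prev carry over from the previous line; the table rounds u and y to 3 d.p., halves away from zero)
n=0: y=0, sp=5, e=sp−y=5; I=5, D=e−e_prev=5; u=3/2·5+1/4·5+1/4·5=10; next y=4/5·0+1·10=10
n=1: y=10, sp=5, e=sp−y=-5; I=0, D=e−e_prev=-10; u=3/2·(-5)+1/4·0+1/4·(-10)=-10; next y=4/5·10+1·(-10)=-2
n=2: y=-2, sp=5, e=sp−y=7; I=7, D=e−e_prev=12; u=3/2·7+1/4·7+1/4·12=15.25; next y=4/5·(-2)+1·15.25=13.65
n=3: y=13.65, sp=5, e=sp−y=-8.65; I=-1.65, D=e−e_prev=-15.65; u=3/2·(-8.65)+1/4·(-1.65)+1/4·(-15.65)=-17.3; next y=4/5·13.65+1·(-17.3)=-6.38
n=4: y=-6.38, sp=5, e=sp−y=11.38; I=9.73, D=e−e_prev=20.03; u=3/2·11.38+1/4·9.73+1/4·20.03=24.51; next y=4/5·(-6.38)+1·24.51=19.406
n=5: y=19.406, sp=5, e=sp−y=-14.406; I=-4.676, D=e−e_prev=-25.786; u=3/2·(-14.406)+1/4·(-4.676)+1/4·(-25.786)=-29.2245; next y=4/5·19.406+1·(-29.2245)=-13.6997
n=6: y=-13.6997, sp=5, e=sp−y=18.6997; I=14.0237, D=e−e_prev=33.1057; u=3/2·18.6997+1/4·14.0237+1/4·33.1057=39.8319; next y=4/5·(-13.6997)+1·39.8319=28.87214
n=7: y=28.87214, sp=5, e=sp−y=-23.87214; I=-9.84844, D=e−e_prev=-42.57184; u=3/2·(-23.87214)+1/4·(-9.84844)+1/4·(-42.57184)=-48.91328; next y=4/5·28.87214+1·(-48.91328)=-25.815568
n=8: y=-25.815568, sp=5, e=sp−y=30.815568; I=20.967128, D=e−e_prev=54.687708; u=3/2·30.815568+1/4·20.967128+1/4·54.687708=65.137061; next y=4/5·(-25.815568)+1·65.137061≈44.484607
n=9: y≈44.484607, sp=-2, e=sp−y≈-46.484607; I≈-25.517479, D=e−e_prev≈-77.300175; u=3/2·(-46.484607)+1/4·(-25.517479)+1/4·(-77.300175)≈-95.431323; next y=4/5·44.484607+1·(-95.431323)≈-59.843638
n=10: y≈-59.843638, sp=-2, e=sp−y≈57.843638; I≈32.326159, D=e−e_prev≈104.328245; u=3/2·57.843638+1/4·32.326159+1/4·104.328245≈120.929058; next y=4/5·(-59.843638)+1·120.929058≈73.054148
n=11: y≈73.054148, sp=-2, e=sp−y≈-75.054148; I≈-42.727988, D=e−e_prev≈-132.897785; u=3/2·(-75.054148)+1/4·(-42.727988)+1/4·(-132.897785)≈-156.487665; next y=4/5·73.054148+1·(-156.487665)≈-98.044347
n=12: y≈-98.044347, sp=-2, e=sp−y≈96.044347; I≈53.316358, D=e−e_prev≈171.098494; u=3/2·96.044347+1/4·53.316358+1/4·171.098494≈200.170233; next y=4/5·(-98.044347)+1·200.170233≈121.734756

0 5 10.000 0.000
1 5 -10.000 10.000
2 5 15.250 -2.000
3 5 -17.300 13.650
4 5 24.510 -6.380
5 5 -29.225 19.406
6 5 39.832 -13.700
7 5 -48.913 28.872
8 5 65.137 -25.816
9 -2 -95.431 44.485
10 -2 120.929 -59.844
11 -2 -156.488 73.054
12 -2 200.170 -98.044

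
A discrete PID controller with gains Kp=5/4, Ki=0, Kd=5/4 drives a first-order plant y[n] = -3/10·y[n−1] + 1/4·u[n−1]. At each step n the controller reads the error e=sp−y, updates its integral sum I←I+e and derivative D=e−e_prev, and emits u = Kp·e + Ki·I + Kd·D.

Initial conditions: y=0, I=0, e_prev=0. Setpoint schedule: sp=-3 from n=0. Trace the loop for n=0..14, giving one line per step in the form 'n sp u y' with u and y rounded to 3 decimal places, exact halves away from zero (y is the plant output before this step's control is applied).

(exact arithmetic carried between steps; '≈' marks a value shown rounded to 6 d.p. or computed from one; I and e_prev carry over from the previous line; the table rounds u and y to 3 d.p., halves away from zero)
n=0: y=0, sp=-3, e=sp−y=-3; I=-3, D=e−e_prev=-3; u=5/4·(-3)+0·(-3)+5/4·(-3)=-7.5; next y=-3/10·0+1/4·(-7.5)=-1.875
n=1: y=-1.875, sp=-3, e=sp−y=-1.125; I=-4.125, D=e−e_prev=1.875; u=5/4·(-1.125)+0·(-4.125)+5/4·1.875=0.9375; next y=-3/10·(-1.875)+1/4·0.9375=0.796875
n=2: y=0.796875, sp=-3, e=sp−y=-3.796875; I=-7.921875, D=e−e_prev=-2.671875; u=5/4·(-3.796875)+0·(-7.921875)+5/4·(-2.671875)≈-8.085938; next y=-3/10·0.796875+1/4·(-8.085938)≈-2.260547
n=3: y≈-2.260547, sp=-3, e=sp−y≈-0.739453; I≈-8.661328, D=e−e_prev≈3.057422; u=5/4·(-0.739453)+0·(-8.661328)+5/4·3.057422≈2.897461; next y=-3/10·(-2.260547)+1/4·2.897461≈1.402529
n=4: y≈1.402529, sp=-3, e=sp−y≈-4.402529; I≈-13.063857, D=e−e_prev≈-3.663076; u=5/4·(-4.402529)+0·(-13.063857)+5/4·(-3.663076)≈-10.082007; next y=-3/10·1.402529+1/4·(-10.082007)≈-2.941260
n=5: y≈-2.941260, sp=-3, e=sp−y≈-0.058740; I≈-13.122597, D=e−e_prev≈4.343790; u=5/4·(-0.058740)+0·(-13.122597)+5/4·4.343790≈5.356313; next y=-3/10·(-2.941260)+1/4·5.356313≈2.221456
n=6: y≈2.221456, sp=-3, e=sp−y≈-5.221456; I≈-18.344053, D=e−e_prev≈-5.162717; u=5/4·(-5.221456)+0·(-18.344053)+5/4·(-5.162717)≈-12.980217; next y=-3/10·2.221456+1/4·(-12.980217)≈-3.911491
n=7: y≈-3.911491, sp=-3, e=sp−y≈0.911491; I≈-17.432562, D=e−e_prev≈6.132947; u=5/4·0.911491+0·(-17.432562)+5/4·6.132947≈8.805548; next y=-3/10·(-3.911491)+1/4·8.805548≈3.374834
n=8: y≈3.374834, sp=-3, e=sp−y≈-6.374834; I≈-23.807397, D=e−e_prev≈-7.286325; u=5/4·(-6.374834)+0·(-23.807397)+5/4·(-7.286325)≈-17.076450; next y=-3/10·3.374834+1/4·(-17.076450)≈-5.281563
n=9: y≈-5.281563, sp=-3, e=sp−y≈2.281563; I≈-21.525834, D=e−e_prev≈8.656397; u=5/4·2.281563+0·(-21.525834)+5/4·8.656397≈13.672450; next y=-3/10·(-5.281563)+1/4·13.672450≈5.002581
n=10: y≈5.002581, sp=-3, e=sp−y≈-8.002581; I≈-29.528415, D=e−e_prev≈-10.284144; u=5/4·(-8.002581)+0·(-29.528415)+5/4·(-10.284144)≈-22.858406; next y=-3/10·5.002581+1/4·(-22.858406)≈-7.215376
n=11: y≈-7.215376, sp=-3, e=sp−y≈4.215376; I≈-25.313039, D=e−e_prev≈12.217957; u=5/4·4.215376+0·(-25.313039)+5/4·12.217957≈20.541667; next y=-3/10·(-7.215376)+1/4·20.541667≈7.300029
n=12: y≈7.300029, sp=-3, e=sp−y≈-10.300029; I≈-35.613069, D=e−e_prev≈-14.515405; u=5/4·(-10.300029)+0·(-35.613069)+5/4·(-14.515405)≈-31.019294; next y=-3/10·7.300029+1/4·(-31.019294)≈-9.944832
n=13: y≈-9.944832, sp=-3, e=sp−y≈6.944832; I≈-28.668236, D=e−e_prev≈17.244862; u=5/4·6.944832+0·(-28.668236)+5/4·17.244862≈30.237117; next y=-3/10·(-9.944832)+1/4·30.237117≈10.542729
n=14: y≈10.542729, sp=-3, e=sp−y≈-13.542729; I≈-42.210965, D=e−e_prev≈-20.487561; u=5/4·(-13.542729)+0·(-42.210965)+5/4·(-20.487561)≈-42.537863; next y=-3/10·10.542729+1/4·(-42.537863)≈-13.797284

0 -3 -7.500 0.000
1 -3 0.938 -1.875
2 -3 -8.086 0.797
3 -3 2.897 -2.261
4 -3 -10.082 1.403
5 -3 5.356 -2.941
6 -3 -12.980 2.221
7 -3 8.806 -3.911
8 -3 -17.076 3.375
9 -3 13.672 -5.282
10 -3 -22.858 5.003
11 -3 20.542 -7.215
12 -3 -31.019 7.300
13 -3 30.237 -9.945
14 -3 -42.538 10.543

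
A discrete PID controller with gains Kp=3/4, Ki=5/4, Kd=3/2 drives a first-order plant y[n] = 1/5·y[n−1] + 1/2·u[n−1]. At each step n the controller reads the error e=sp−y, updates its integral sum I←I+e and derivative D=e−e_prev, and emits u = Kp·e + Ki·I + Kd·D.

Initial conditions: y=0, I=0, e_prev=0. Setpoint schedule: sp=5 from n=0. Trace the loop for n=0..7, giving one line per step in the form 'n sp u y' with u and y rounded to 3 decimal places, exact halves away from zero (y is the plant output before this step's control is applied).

0 5 17.500 0.000
1 5 -14.375 8.750
2 5 43.719 -5.438
3 5 -56.248 20.772
4 5 119.947 -23.970
5 5 -187.976 55.179
6 5 351.484 -82.952
7 5 -593.136 159.152

(exact arithmetic carried between steps; '≈' marks a value shown rounded to 6 d.p. or computed from one; I and e_prev carry over from the previous line; the table rounds u and y to 3 d.p., halves away from zero)
n=0: y=0, sp=5, e=sp−y=5; I=5, D=e−e_prev=5; u=3/4·5+5/4·5+3/2·5=17.5; next y=1/5·0+1/2·17.5=8.75
n=1: y=8.75, sp=5, e=sp−y=-3.75; I=1.25, D=e−e_prev=-8.75; u=3/4·(-3.75)+5/4·1.25+3/2·(-8.75)=-14.375; next y=1/5·8.75+1/2·(-14.375)=-5.4375
n=2: y=-5.4375, sp=5, e=sp−y=10.4375; I=11.6875, D=e−e_prev=14.1875; u=3/4·10.4375+5/4·11.6875+3/2·14.1875=43.71875; next y=1/5·(-5.4375)+1/2·43.71875=20.771875
n=3: y=20.771875, sp=5, e=sp−y=-15.771875; I=-4.084375, D=e−e_prev=-26.209375; u=3/4·(-15.771875)+5/4·(-4.084375)+3/2·(-26.209375)≈-56.248438; next y=1/5·20.771875+1/2·(-56.248438)≈-23.969844
n=4: y≈-23.969844, sp=5, e=sp−y≈28.969844; I≈24.885469, D=e−e_prev≈44.741719; u=3/4·28.969844+5/4·24.885469+3/2·44.741719≈119.946797; next y=1/5·(-23.969844)+1/2·119.946797≈55.179430
n=5: y≈55.179430, sp=5, e=sp−y≈-50.179430; I≈-25.293961, D=e−e_prev≈-79.149273; u=3/4·(-50.179430)+5/4·(-25.293961)+3/2·(-79.149273)≈-187.975934; next y=1/5·55.179430+1/2·(-187.975934)≈-82.952081
n=6: y≈-82.952081, sp=5, e=sp−y≈87.952081; I≈62.658120, D=e−e_prev≈138.131511; u=3/4·87.952081+5/4·62.658120+3/2·138.131511≈351.483976; next y=1/5·(-82.952081)+1/2·351.483976≈159.151572
n=7: y≈159.151572, sp=5, e=sp−y≈-154.151572; I≈-91.493452, D=e−e_prev≈-242.103653; u=3/4·(-154.151572)+5/4·(-91.493452)+3/2·(-242.103653)≈-593.135973; next y=1/5·159.151572+1/2·(-593.135973)≈-264.737672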